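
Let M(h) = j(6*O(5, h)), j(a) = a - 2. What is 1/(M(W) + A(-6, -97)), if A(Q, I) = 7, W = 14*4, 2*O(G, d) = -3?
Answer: -¼ ≈ -0.25000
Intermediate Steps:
O(G, d) = -3/2 (O(G, d) = (½)*(-3) = -3/2)
W = 56
j(a) = -2 + a
M(h) = -11 (M(h) = -2 + 6*(-3/2) = -2 - 9 = -11)
1/(M(W) + A(-6, -97)) = 1/(-11 + 7) = 1/(-4) = -¼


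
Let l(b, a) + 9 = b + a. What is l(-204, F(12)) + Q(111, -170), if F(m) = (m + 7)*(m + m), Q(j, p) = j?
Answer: 354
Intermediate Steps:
F(m) = 2*m*(7 + m) (F(m) = (7 + m)*(2*m) = 2*m*(7 + m))
l(b, a) = -9 + a + b (l(b, a) = -9 + (b + a) = -9 + (a + b) = -9 + a + b)
l(-204, F(12)) + Q(111, -170) = (-9 + 2*12*(7 + 12) - 204) + 111 = (-9 + 2*12*19 - 204) + 111 = (-9 + 456 - 204) + 111 = 243 + 111 = 354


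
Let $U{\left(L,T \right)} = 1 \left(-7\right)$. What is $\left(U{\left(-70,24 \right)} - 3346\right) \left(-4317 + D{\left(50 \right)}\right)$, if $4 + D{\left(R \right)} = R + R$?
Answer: $14153013$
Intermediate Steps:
$D{\left(R \right)} = -4 + 2 R$ ($D{\left(R \right)} = -4 + \left(R + R\right) = -4 + 2 R$)
$U{\left(L,T \right)} = -7$
$\left(U{\left(-70,24 \right)} - 3346\right) \left(-4317 + D{\left(50 \right)}\right) = \left(-7 - 3346\right) \left(-4317 + \left(-4 + 2 \cdot 50\right)\right) = - 3353 \left(-4317 + \left(-4 + 100\right)\right) = - 3353 \left(-4317 + 96\right) = \left(-3353\right) \left(-4221\right) = 14153013$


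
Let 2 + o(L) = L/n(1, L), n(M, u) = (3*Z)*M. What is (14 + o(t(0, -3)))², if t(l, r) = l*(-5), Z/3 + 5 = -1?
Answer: 144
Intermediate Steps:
Z = -18 (Z = -15 + 3*(-1) = -15 - 3 = -18)
n(M, u) = -54*M (n(M, u) = (3*(-18))*M = -54*M)
t(l, r) = -5*l
o(L) = -2 - L/54 (o(L) = -2 + L/((-54*1)) = -2 + L/(-54) = -2 + L*(-1/54) = -2 - L/54)
(14 + o(t(0, -3)))² = (14 + (-2 - (-5)*0/54))² = (14 + (-2 - 1/54*0))² = (14 + (-2 + 0))² = (14 - 2)² = 12² = 144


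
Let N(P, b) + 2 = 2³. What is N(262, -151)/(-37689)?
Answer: -2/12563 ≈ -0.00015920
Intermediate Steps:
N(P, b) = 6 (N(P, b) = -2 + 2³ = -2 + 8 = 6)
N(262, -151)/(-37689) = 6/(-37689) = 6*(-1/37689) = -2/12563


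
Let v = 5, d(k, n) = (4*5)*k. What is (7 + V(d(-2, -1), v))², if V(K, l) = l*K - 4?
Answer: 38809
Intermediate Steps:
d(k, n) = 20*k
V(K, l) = -4 + K*l (V(K, l) = K*l - 4 = -4 + K*l)
(7 + V(d(-2, -1), v))² = (7 + (-4 + (20*(-2))*5))² = (7 + (-4 - 40*5))² = (7 + (-4 - 200))² = (7 - 204)² = (-197)² = 38809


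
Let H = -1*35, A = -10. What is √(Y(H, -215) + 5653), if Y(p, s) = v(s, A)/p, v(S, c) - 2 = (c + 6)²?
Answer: √6924295/35 ≈ 75.183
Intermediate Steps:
H = -35
v(S, c) = 2 + (6 + c)² (v(S, c) = 2 + (c + 6)² = 2 + (6 + c)²)
Y(p, s) = 18/p (Y(p, s) = (2 + (6 - 10)²)/p = (2 + (-4)²)/p = (2 + 16)/p = 18/p)
√(Y(H, -215) + 5653) = √(18/(-35) + 5653) = √(18*(-1/35) + 5653) = √(-18/35 + 5653) = √(197837/35) = √6924295/35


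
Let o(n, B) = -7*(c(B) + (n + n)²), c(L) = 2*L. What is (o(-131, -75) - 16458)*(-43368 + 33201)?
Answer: 5041977972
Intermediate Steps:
o(n, B) = -28*n² - 14*B (o(n, B) = -7*(2*B + (n + n)²) = -7*(2*B + (2*n)²) = -7*(2*B + 4*n²) = -28*n² - 14*B)
(o(-131, -75) - 16458)*(-43368 + 33201) = ((-28*(-131)² - 14*(-75)) - 16458)*(-43368 + 33201) = ((-28*17161 + 1050) - 16458)*(-10167) = ((-480508 + 1050) - 16458)*(-10167) = (-479458 - 16458)*(-10167) = -495916*(-10167) = 5041977972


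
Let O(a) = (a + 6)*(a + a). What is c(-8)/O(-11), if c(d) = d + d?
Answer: -8/55 ≈ -0.14545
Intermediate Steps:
c(d) = 2*d
O(a) = 2*a*(6 + a) (O(a) = (6 + a)*(2*a) = 2*a*(6 + a))
c(-8)/O(-11) = (2*(-8))/((2*(-11)*(6 - 11))) = -16/(2*(-11)*(-5)) = -16/110 = -16*1/110 = -8/55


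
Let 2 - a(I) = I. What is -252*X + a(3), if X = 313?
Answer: -78877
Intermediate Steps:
a(I) = 2 - I
-252*X + a(3) = -252*313 + (2 - 1*3) = -78876 + (2 - 3) = -78876 - 1 = -78877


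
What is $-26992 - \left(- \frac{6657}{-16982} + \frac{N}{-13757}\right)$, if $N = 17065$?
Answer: $- \frac{900815701361}{33374482} \approx -26991.0$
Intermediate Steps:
$-26992 - \left(- \frac{6657}{-16982} + \frac{N}{-13757}\right) = -26992 - \left(- \frac{6657}{-16982} + \frac{17065}{-13757}\right) = -26992 - \left(\left(-6657\right) \left(- \frac{1}{16982}\right) + 17065 \left(- \frac{1}{13757}\right)\right) = -26992 - \left(\frac{951}{2426} - \frac{17065}{13757}\right) = -26992 - - \frac{28316783}{33374482} = -26992 + \frac{28316783}{33374482} = - \frac{900815701361}{33374482}$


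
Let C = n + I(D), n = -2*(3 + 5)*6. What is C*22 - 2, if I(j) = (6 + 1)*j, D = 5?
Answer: -1344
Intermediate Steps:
n = -96 (n = -16*6 = -2*48 = -96)
I(j) = 7*j
C = -61 (C = -96 + 7*5 = -96 + 35 = -61)
C*22 - 2 = -61*22 - 2 = -1342 - 2 = -1344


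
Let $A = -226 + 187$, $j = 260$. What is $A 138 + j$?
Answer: $-5122$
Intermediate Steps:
$A = -39$
$A 138 + j = \left(-39\right) 138 + 260 = -5382 + 260 = -5122$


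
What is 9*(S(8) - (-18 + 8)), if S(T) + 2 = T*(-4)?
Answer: -216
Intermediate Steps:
S(T) = -2 - 4*T (S(T) = -2 + T*(-4) = -2 - 4*T)
9*(S(8) - (-18 + 8)) = 9*((-2 - 4*8) - (-18 + 8)) = 9*((-2 - 32) - 1*(-10)) = 9*(-34 + 10) = 9*(-24) = -216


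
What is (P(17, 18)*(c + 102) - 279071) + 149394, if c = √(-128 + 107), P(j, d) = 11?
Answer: -128555 + 11*I*√21 ≈ -1.2856e+5 + 50.408*I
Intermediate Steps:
c = I*√21 (c = √(-21) = I*√21 ≈ 4.5826*I)
(P(17, 18)*(c + 102) - 279071) + 149394 = (11*(I*√21 + 102) - 279071) + 149394 = (11*(102 + I*√21) - 279071) + 149394 = ((1122 + 11*I*√21) - 279071) + 149394 = (-277949 + 11*I*√21) + 149394 = -128555 + 11*I*√21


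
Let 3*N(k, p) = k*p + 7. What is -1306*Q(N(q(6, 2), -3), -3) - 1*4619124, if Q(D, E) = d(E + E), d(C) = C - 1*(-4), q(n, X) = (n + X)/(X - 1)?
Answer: -4616512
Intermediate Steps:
q(n, X) = (X + n)/(-1 + X)
N(k, p) = 7/3 + k*p/3 (N(k, p) = (k*p + 7)/3 = (7 + k*p)/3 = 7/3 + k*p/3)
d(C) = 4 + C (d(C) = C + 4 = 4 + C)
Q(D, E) = 4 + 2*E (Q(D, E) = 4 + (E + E) = 4 + 2*E)
-1306*Q(N(q(6, 2), -3), -3) - 1*4619124 = -1306*(4 + 2*(-3)) - 1*4619124 = -1306*(4 - 6) - 4619124 = -1306*(-2) - 4619124 = 2612 - 4619124 = -4616512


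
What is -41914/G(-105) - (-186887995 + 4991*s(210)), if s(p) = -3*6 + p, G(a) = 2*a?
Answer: 19522641872/105 ≈ 1.8593e+8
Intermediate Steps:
s(p) = -18 + p
-41914/G(-105) - (-186887995 + 4991*s(210)) = -41914/(2*(-105)) - 4991/(1/((-18 + 210) - 37445)) = -41914/(-210) - 4991/(1/(192 - 37445)) = -41914*(-1/210) - 4991/(1/(-37253)) = 20957/105 - 4991/(-1/37253) = 20957/105 - 4991*(-37253) = 20957/105 + 185929723 = 19522641872/105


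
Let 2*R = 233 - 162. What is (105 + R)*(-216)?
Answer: -30348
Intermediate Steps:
R = 71/2 (R = (233 - 162)/2 = (½)*71 = 71/2 ≈ 35.500)
(105 + R)*(-216) = (105 + 71/2)*(-216) = (281/2)*(-216) = -30348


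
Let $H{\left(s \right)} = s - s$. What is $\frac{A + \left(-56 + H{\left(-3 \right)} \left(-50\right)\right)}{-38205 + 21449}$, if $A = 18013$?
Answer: $- \frac{17957}{16756} \approx -1.0717$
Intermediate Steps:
$H{\left(s \right)} = 0$
$\frac{A + \left(-56 + H{\left(-3 \right)} \left(-50\right)\right)}{-38205 + 21449} = \frac{18013 + \left(-56 + 0 \left(-50\right)\right)}{-38205 + 21449} = \frac{18013 + \left(-56 + 0\right)}{-16756} = \left(18013 - 56\right) \left(- \frac{1}{16756}\right) = 17957 \left(- \frac{1}{16756}\right) = - \frac{17957}{16756}$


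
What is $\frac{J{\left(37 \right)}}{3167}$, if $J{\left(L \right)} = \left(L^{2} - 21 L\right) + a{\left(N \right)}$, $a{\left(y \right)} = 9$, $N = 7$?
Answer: $\frac{601}{3167} \approx 0.18977$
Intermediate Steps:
$J{\left(L \right)} = 9 + L^{2} - 21 L$ ($J{\left(L \right)} = \left(L^{2} - 21 L\right) + 9 = 9 + L^{2} - 21 L$)
$\frac{J{\left(37 \right)}}{3167} = \frac{9 + 37^{2} - 777}{3167} = \left(9 + 1369 - 777\right) \frac{1}{3167} = 601 \cdot \frac{1}{3167} = \frac{601}{3167}$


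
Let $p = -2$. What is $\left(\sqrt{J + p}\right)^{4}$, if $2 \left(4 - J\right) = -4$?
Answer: $16$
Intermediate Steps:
$J = 6$ ($J = 4 - -2 = 4 + 2 = 6$)
$\left(\sqrt{J + p}\right)^{4} = \left(\sqrt{6 - 2}\right)^{4} = \left(\sqrt{4}\right)^{4} = 2^{4} = 16$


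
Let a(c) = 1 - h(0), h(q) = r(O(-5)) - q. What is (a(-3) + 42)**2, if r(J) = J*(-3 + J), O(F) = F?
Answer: 9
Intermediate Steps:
h(q) = 40 - q (h(q) = -5*(-3 - 5) - q = -5*(-8) - q = 40 - q)
a(c) = -39 (a(c) = 1 - (40 - 1*0) = 1 - (40 + 0) = 1 - 1*40 = 1 - 40 = -39)
(a(-3) + 42)**2 = (-39 + 42)**2 = 3**2 = 9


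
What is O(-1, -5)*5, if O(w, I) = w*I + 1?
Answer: 30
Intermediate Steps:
O(w, I) = 1 + I*w (O(w, I) = I*w + 1 = 1 + I*w)
O(-1, -5)*5 = (1 - 5*(-1))*5 = (1 + 5)*5 = 6*5 = 30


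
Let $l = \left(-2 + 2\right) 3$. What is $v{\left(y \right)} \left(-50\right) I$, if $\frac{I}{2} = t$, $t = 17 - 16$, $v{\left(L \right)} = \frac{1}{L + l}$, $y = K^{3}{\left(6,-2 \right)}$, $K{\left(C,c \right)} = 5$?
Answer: $- \frac{4}{5} \approx -0.8$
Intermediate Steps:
$y = 125$ ($y = 5^{3} = 125$)
$l = 0$ ($l = 0 \cdot 3 = 0$)
$v{\left(L \right)} = \frac{1}{L}$ ($v{\left(L \right)} = \frac{1}{L + 0} = \frac{1}{L}$)
$t = 1$
$I = 2$ ($I = 2 \cdot 1 = 2$)
$v{\left(y \right)} \left(-50\right) I = \frac{1}{125} \left(-50\right) 2 = \left(- \frac{2}{5}\right) 2 = - \frac{4}{5}$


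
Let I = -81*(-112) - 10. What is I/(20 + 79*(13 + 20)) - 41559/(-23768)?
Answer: 324561109/62438536 ≈ 5.1981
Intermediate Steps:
I = 9062 (I = 9072 - 10 = 9062)
I/(20 + 79*(13 + 20)) - 41559/(-23768) = 9062/(20 + 79*(13 + 20)) - 41559/(-23768) = 9062/(20 + 79*33) - 41559*(-1/23768) = 9062/(20 + 2607) + 41559/23768 = 9062/2627 + 41559/23768 = 324561109/62438536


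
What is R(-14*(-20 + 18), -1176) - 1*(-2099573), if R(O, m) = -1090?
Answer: 2098483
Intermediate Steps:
R(-14*(-20 + 18), -1176) - 1*(-2099573) = -1090 - 1*(-2099573) = -1090 + 2099573 = 2098483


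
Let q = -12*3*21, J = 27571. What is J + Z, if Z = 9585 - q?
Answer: 37912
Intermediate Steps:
q = -756 (q = -36*21 = -756)
Z = 10341 (Z = 9585 - 1*(-756) = 9585 + 756 = 10341)
J + Z = 27571 + 10341 = 37912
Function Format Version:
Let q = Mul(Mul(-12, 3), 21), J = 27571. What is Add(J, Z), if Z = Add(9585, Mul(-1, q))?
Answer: 37912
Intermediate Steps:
q = -756 (q = Mul(-36, 21) = -756)
Z = 10341 (Z = Add(9585, Mul(-1, -756)) = Add(9585, 756) = 10341)
Add(J, Z) = Add(27571, 10341) = 37912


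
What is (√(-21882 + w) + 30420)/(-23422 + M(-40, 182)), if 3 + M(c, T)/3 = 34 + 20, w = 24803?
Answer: -30420/23269 - √2921/23269 ≈ -1.3096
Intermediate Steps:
M(c, T) = 153 (M(c, T) = -9 + 3*(34 + 20) = -9 + 3*54 = -9 + 162 = 153)
(√(-21882 + w) + 30420)/(-23422 + M(-40, 182)) = (√(-21882 + 24803) + 30420)/(-23422 + 153) = (√2921 + 30420)/(-23269) = (30420 + √2921)*(-1/23269) = -30420/23269 - √2921/23269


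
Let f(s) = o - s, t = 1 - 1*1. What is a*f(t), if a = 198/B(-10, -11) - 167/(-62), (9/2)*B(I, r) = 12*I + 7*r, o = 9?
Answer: -201087/12214 ≈ -16.464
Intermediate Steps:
t = 0 (t = 1 - 1 = 0)
B(I, r) = 8*I/3 + 14*r/9 (B(I, r) = 2*(12*I + 7*r)/9 = 2*(7*r + 12*I)/9 = 8*I/3 + 14*r/9)
f(s) = 9 - s
a = -22343/12214 (a = 198/((8/3)*(-10) + (14/9)*(-11)) - 167/(-62) = 198/(-80/3 - 154/9) - 167*(-1/62) = 198/(-394/9) + 167/62 = 198*(-9/394) + 167/62 = -891/197 + 167/62 = -22343/12214 ≈ -1.8293)
a*f(t) = -22343*(9 - 1*0)/12214 = -22343*(9 + 0)/12214 = -22343/12214*9 = -201087/12214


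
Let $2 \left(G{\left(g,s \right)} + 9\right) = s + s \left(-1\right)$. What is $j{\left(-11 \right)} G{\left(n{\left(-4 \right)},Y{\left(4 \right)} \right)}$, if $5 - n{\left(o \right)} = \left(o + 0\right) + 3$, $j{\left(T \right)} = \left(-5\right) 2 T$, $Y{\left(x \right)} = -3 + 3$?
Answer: $-990$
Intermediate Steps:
$Y{\left(x \right)} = 0$
$j{\left(T \right)} = - 10 T$
$n{\left(o \right)} = 2 - o$ ($n{\left(o \right)} = 5 - \left(\left(o + 0\right) + 3\right) = 5 - \left(o + 3\right) = 5 - \left(3 + o\right) = 2 - o$)
$G{\left(g,s \right)} = -9$ ($G{\left(g,s \right)} = -9 + \frac{s + s \left(-1\right)}{2} = -9 + \frac{s - s}{2} = -9 + \frac{1}{2} \cdot 0 = -9 + 0 = -9$)
$j{\left(-11 \right)} G{\left(n{\left(-4 \right)},Y{\left(4 \right)} \right)} = \left(-10\right) \left(-11\right) \left(-9\right) = 110 \left(-9\right) = -990$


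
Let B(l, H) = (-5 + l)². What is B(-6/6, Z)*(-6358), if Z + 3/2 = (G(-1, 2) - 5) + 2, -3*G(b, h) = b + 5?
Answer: -228888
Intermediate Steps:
G(b, h) = -5/3 - b/3 (G(b, h) = -(b + 5)/3 = -(5 + b)/3 = -5/3 - b/3)
Z = -35/6 (Z = -3/2 + (((-5/3 - ⅓*(-1)) - 5) + 2) = -3/2 + (((-5/3 + ⅓) - 5) + 2) = -3/2 + ((-4/3 - 5) + 2) = -3/2 + (-19/3 + 2) = -3/2 - 13/3 = -35/6 ≈ -5.8333)
B(-6/6, Z)*(-6358) = (-5 - 6/6)²*(-6358) = (-5 - 6*⅙)²*(-6358) = (-5 - 1)²*(-6358) = (-6)²*(-6358) = 36*(-6358) = -228888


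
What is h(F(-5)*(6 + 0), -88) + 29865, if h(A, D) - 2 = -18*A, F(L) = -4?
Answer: 30299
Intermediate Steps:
h(A, D) = 2 - 18*A
h(F(-5)*(6 + 0), -88) + 29865 = (2 - (-72)*(6 + 0)) + 29865 = (2 - (-72)*6) + 29865 = (2 - 18*(-24)) + 29865 = (2 + 432) + 29865 = 434 + 29865 = 30299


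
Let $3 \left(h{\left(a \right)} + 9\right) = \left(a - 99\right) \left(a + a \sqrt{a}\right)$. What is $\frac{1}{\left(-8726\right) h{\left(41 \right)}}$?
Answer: $- \frac{7215}{1972653826994} + \frac{3567 \sqrt{41}}{986326913497} \approx 1.9499 \cdot 10^{-8}$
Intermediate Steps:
$h{\left(a \right)} = -9 + \frac{\left(-99 + a\right) \left(a + a^{\frac{3}{2}}\right)}{3}$ ($h{\left(a \right)} = -9 + \frac{\left(a - 99\right) \left(a + a \sqrt{a}\right)}{3} = -9 + \frac{\left(-99 + a\right) \left(a + a^{\frac{3}{2}}\right)}{3}$)
$\frac{1}{\left(-8726\right) h{\left(41 \right)}} = \frac{1}{\left(-8726\right) \left(-9 - 1353 - 33 \cdot 41^{\frac{3}{2}} + \frac{41^{2}}{3} + \frac{41^{\frac{5}{2}}}{3}\right)} = - \frac{1}{8726 \left(-9 - 1353 - 33 \cdot 41 \sqrt{41} + \frac{1}{3} \cdot 1681 + \frac{1681 \sqrt{41}}{3}\right)} = - \frac{1}{8726 \left(-9 - 1353 - 1353 \sqrt{41} + \frac{1681}{3} + \frac{1681 \sqrt{41}}{3}\right)} = - \frac{1}{8726 \left(- \frac{2405}{3} - \frac{2378 \sqrt{41}}{3}\right)}$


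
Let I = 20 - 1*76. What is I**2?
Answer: 3136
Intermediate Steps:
I = -56 (I = 20 - 76 = -56)
I**2 = (-56)**2 = 3136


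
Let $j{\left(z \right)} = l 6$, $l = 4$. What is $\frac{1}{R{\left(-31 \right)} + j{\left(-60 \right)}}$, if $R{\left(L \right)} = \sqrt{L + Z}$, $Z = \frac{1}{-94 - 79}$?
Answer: $\frac{346}{8751} - \frac{i \sqrt{25777}}{17502} \approx 0.039538 - 0.0091734 i$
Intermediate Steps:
$Z = - \frac{1}{173}$ ($Z = \frac{1}{-173} = - \frac{1}{173} \approx -0.0057803$)
$R{\left(L \right)} = \sqrt{- \frac{1}{173} + L}$ ($R{\left(L \right)} = \sqrt{L - \frac{1}{173}} = \sqrt{- \frac{1}{173} + L}$)
$j{\left(z \right)} = 24$ ($j{\left(z \right)} = 4 \cdot 6 = 24$)
$\frac{1}{R{\left(-31 \right)} + j{\left(-60 \right)}} = \frac{1}{\frac{\sqrt{-173 + 29929 \left(-31\right)}}{173} + 24} = \frac{1}{\frac{\sqrt{-173 - 927799}}{173} + 24} = \frac{1}{\frac{\sqrt{-927972}}{173} + 24} = \frac{1}{\frac{6 i \sqrt{25777}}{173} + 24} = \frac{1}{24 + \frac{6 i \sqrt{25777}}{173}}$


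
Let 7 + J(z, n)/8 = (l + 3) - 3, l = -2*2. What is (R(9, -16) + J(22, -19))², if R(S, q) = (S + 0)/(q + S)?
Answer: 390625/49 ≈ 7971.9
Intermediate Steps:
R(S, q) = S/(S + q)
l = -4
J(z, n) = -88 (J(z, n) = -56 + 8*((-4 + 3) - 3) = -56 + 8*(-1 - 3) = -56 + 8*(-4) = -56 - 32 = -88)
(R(9, -16) + J(22, -19))² = (9/(9 - 16) - 88)² = (9/(-7) - 88)² = (9*(-⅐) - 88)² = (-9/7 - 88)² = (-625/7)² = 390625/49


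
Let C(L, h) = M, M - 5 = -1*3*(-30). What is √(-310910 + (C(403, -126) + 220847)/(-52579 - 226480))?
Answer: 2*I*√6052960956787822/279059 ≈ 557.59*I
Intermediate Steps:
M = 95 (M = 5 - 1*3*(-30) = 5 - 3*(-30) = 5 + 90 = 95)
C(L, h) = 95
√(-310910 + (C(403, -126) + 220847)/(-52579 - 226480)) = √(-310910 + (95 + 220847)/(-52579 - 226480)) = √(-310910 + 220942/(-279059)) = √(-310910 + 220942*(-1/279059)) = √(-310910 - 220942/279059) = √(-86762454632/279059) = 2*I*√6052960956787822/279059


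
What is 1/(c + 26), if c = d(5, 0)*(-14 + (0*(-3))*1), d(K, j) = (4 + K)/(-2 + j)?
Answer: 1/89 ≈ 0.011236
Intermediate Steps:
d(K, j) = (4 + K)/(-2 + j)
c = 63 (c = ((4 + 5)/(-2 + 0))*(-14 + (0*(-3))*1) = (9/(-2))*(-14 + 0*1) = (-½*9)*(-14 + 0) = -9/2*(-14) = 63)
1/(c + 26) = 1/(63 + 26) = 1/89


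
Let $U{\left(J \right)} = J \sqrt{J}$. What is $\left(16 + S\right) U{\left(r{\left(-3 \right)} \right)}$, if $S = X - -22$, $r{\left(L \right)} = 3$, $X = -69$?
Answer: $- 93 \sqrt{3} \approx -161.08$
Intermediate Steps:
$S = -47$ ($S = -69 - -22 = -69 + \left(-13 + 35\right) = -69 + 22 = -47$)
$U{\left(J \right)} = J^{\frac{3}{2}}$
$\left(16 + S\right) U{\left(r{\left(-3 \right)} \right)} = \left(16 - 47\right) 3^{\frac{3}{2}} = - 31 \cdot 3 \sqrt{3} = - 93 \sqrt{3}$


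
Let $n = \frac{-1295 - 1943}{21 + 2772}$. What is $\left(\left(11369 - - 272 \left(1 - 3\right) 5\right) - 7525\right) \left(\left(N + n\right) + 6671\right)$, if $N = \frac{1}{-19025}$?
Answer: $\frac{398361508907168}{53136825} \approx 7.4969 \cdot 10^{6}$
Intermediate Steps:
$N = - \frac{1}{19025} \approx -5.2562 \cdot 10^{-5}$
$n = - \frac{3238}{2793} \approx -1.1593$
$\left(\left(11369 - - 272 \left(1 - 3\right) 5\right) - 7525\right) \left(\left(N + n\right) + 6671\right) = \left(\left(11369 - - 272 \left(1 - 3\right) 5\right) - 7525\right) \left(\left(- \frac{1}{19025} - \frac{3238}{2793}\right) + 6671\right) = \left(\left(11369 - - 272 \left(\left(-2\right) 5\right)\right) - 7525\right) \left(- \frac{61605743}{53136825} + 6671\right) = \left(\left(11369 - \left(-272\right) \left(-10\right)\right) - 7525\right) \frac{354414153832}{53136825} = \left(\left(11369 - 2720\right) - 7525\right) \frac{354414153832}{53136825} = \left(8649 - 7525\right) \frac{354414153832}{53136825} = 1124 \cdot \frac{354414153832}{53136825} = \frac{398361508907168}{53136825}$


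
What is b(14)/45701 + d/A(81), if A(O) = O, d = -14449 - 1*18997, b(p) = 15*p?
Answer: -1528498636/3701781 ≈ -412.91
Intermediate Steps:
d = -33446 (d = -14449 - 18997 = -33446)
b(14)/45701 + d/A(81) = (15*14)/45701 - 33446/81 = 210*(1/45701) - 33446*1/81 = 210/45701 - 33446/81 = -1528498636/3701781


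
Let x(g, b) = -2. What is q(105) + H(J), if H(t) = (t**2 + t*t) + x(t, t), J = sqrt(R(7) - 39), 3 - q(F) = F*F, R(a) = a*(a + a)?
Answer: -10906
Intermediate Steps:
R(a) = 2*a**2 (R(a) = a*(2*a) = 2*a**2)
q(F) = 3 - F**2 (q(F) = 3 - F*F = 3 - F**2)
J = sqrt(59) (J = sqrt(2*7**2 - 39) = sqrt(2*49 - 39) = sqrt(98 - 39) = sqrt(59) ≈ 7.6811)
H(t) = -2 + 2*t**2 (H(t) = (t**2 + t*t) - 2 = (t**2 + t**2) - 2 = 2*t**2 - 2 = -2 + 2*t**2)
q(105) + H(J) = (3 - 1*105**2) + (-2 + 2*(sqrt(59))**2) = (3 - 1*11025) + (-2 + 2*59) = (3 - 11025) + (-2 + 118) = -11022 + 116 = -10906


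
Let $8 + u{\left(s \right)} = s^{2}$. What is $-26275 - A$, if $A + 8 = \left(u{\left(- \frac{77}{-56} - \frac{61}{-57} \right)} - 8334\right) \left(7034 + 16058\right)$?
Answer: $\frac{10005315390923}{51984} \approx 1.9247 \cdot 10^{8}$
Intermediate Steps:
$u{\left(s \right)} = -8 + s^{2}$
$A = - \frac{10006681270523}{51984}$ ($A = -8 + \left(\left(-8 + \left(- \frac{77}{-56} - \frac{61}{-57}\right)^{2}\right) - 8334\right) \left(7034 + 16058\right) = -8 + \left(\left(-8 + \left(\left(-77\right) \left(- \frac{1}{56}\right) - - \frac{61}{57}\right)^{2}\right) - 8334\right) 23092 = -8 + \left(\left(-8 + \left(\frac{11}{8} + \frac{61}{57}\right)^{2}\right) - 8334\right) 23092 = -8 + \left(\left(-8 + \left(\frac{1115}{456}\right)^{2}\right) - 8334\right) 23092 = -8 + \left(\left(-8 + \frac{1243225}{207936}\right) - 8334\right) 23092 = -8 + \left(- \frac{420263}{207936} - 8334\right) 23092 = -8 - \frac{10006680854651}{51984} = - \frac{10006681270523}{51984} \approx -1.925 \cdot 10^{8}$)
$-26275 - A = -26275 - - \frac{10006681270523}{51984} = -26275 + \frac{10006681270523}{51984} = \frac{10005315390923}{51984}$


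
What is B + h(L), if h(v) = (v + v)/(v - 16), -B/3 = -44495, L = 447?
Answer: 57532929/431 ≈ 1.3349e+5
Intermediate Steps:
B = 133485 (B = -3*(-44495) = 133485)
h(v) = 2*v/(-16 + v) (h(v) = (2*v)/(-16 + v) = 2*v/(-16 + v))
B + h(L) = 133485 + 2*447/(-16 + 447) = 133485 + 2*447/431 = 133485 + 2*447*(1/431) = 133485 + 894/431 = 57532929/431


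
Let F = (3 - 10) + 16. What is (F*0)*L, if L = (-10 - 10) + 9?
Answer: 0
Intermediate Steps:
F = 9 (F = -7 + 16 = 9)
L = -11 (L = -20 + 9 = -11)
(F*0)*L = (9*0)*(-11) = 0*(-11) = 0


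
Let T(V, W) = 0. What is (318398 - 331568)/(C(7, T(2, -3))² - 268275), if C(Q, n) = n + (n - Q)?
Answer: 6585/134113 ≈ 0.049100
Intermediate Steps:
C(Q, n) = -Q + 2*n
(318398 - 331568)/(C(7, T(2, -3))² - 268275) = (318398 - 331568)/((-1*7 + 2*0)² - 268275) = -13170/((-7 + 0)² - 268275) = -13170/((-7)² - 268275) = -13170/(49 - 268275) = -13170/(-268226) = -13170*(-1/268226) = 6585/134113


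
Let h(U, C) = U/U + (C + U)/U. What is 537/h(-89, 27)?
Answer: 47793/151 ≈ 316.51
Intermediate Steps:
h(U, C) = 1 + (C + U)/U
537/h(-89, 27) = 537/(2 + 27/(-89)) = 537/(2 + 27*(-1/89)) = 537/(2 - 27/89) = 537/(151/89) = 537*(89/151) = 47793/151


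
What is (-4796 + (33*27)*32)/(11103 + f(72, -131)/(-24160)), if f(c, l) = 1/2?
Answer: 1145957120/536496959 ≈ 2.1360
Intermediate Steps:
f(c, l) = ½
(-4796 + (33*27)*32)/(11103 + f(72, -131)/(-24160)) = (-4796 + (33*27)*32)/(11103 + (½)/(-24160)) = (-4796 + 891*32)/(11103 + (½)*(-1/24160)) = (-4796 + 28512)/(11103 - 1/48320) = 23716/(536496959/48320) = 23716*(48320/536496959) = 1145957120/536496959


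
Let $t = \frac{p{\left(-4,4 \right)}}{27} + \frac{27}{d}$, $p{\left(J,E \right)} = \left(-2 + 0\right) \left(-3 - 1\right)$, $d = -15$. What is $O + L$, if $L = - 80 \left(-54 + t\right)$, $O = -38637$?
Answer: $- \frac{923311}{27} \approx -34197.0$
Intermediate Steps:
$p{\left(J,E \right)} = 8$ ($p{\left(J,E \right)} = \left(-2\right) \left(-4\right) = 8$)
$t = - \frac{203}{135}$ ($t = \frac{8}{27} + \frac{27}{-15} = 8 \cdot \frac{1}{27} + 27 \left(- \frac{1}{15}\right) = \frac{8}{27} - \frac{9}{5} = - \frac{203}{135} \approx -1.5037$)
$L = \frac{119888}{27}$ ($L = - 80 \left(-54 - \frac{203}{135}\right) = \left(-80\right) \left(- \frac{7493}{135}\right) = \frac{119888}{27} \approx 4440.3$)
$O + L = -38637 + \frac{119888}{27} = - \frac{923311}{27}$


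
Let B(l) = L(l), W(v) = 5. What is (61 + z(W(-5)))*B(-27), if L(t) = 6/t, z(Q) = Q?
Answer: -44/3 ≈ -14.667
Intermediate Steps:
B(l) = 6/l
(61 + z(W(-5)))*B(-27) = (61 + 5)*(6/(-27)) = 66*(6*(-1/27)) = 66*(-2/9) = -44/3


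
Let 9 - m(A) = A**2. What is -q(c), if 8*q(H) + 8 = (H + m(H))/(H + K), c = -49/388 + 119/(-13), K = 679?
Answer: 138509969237/136311759584 ≈ 1.0161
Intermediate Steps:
c = -46809/5044 (c = -49*1/388 + 119*(-1/13) = -49/388 - 119/13 = -46809/5044 ≈ -9.2801)
m(A) = 9 - A**2
q(H) = -1 + (9 + H - H**2)/(8*(679 + H)) (q(H) = -1 + ((H + (9 - H**2))/(H + 679))/8 = -1 + ((9 + H - H**2)/(679 + H))/8 = -1 + (9 + H - H**2)/(8*(679 + H)))
-q(c) = -(-5423 - (-46809/5044)**2 - 7*(-46809/5044))/(8*(679 - 46809/5044)) = -(-5423 - 1*2191082481/25441936 + 327663/5044)/(8*3378067/5044) = -5044*(-5423 - 2191082481/25441936 + 327663/5044)/(8*3378067) = -5044*(-138509969237)/(8*3378067*25441936) = -1*(-138509969237/136311759584) = 138509969237/136311759584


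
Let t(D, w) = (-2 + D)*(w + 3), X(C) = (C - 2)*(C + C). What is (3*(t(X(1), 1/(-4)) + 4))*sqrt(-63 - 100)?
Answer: -21*I*sqrt(163) ≈ -268.11*I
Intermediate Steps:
X(C) = 2*C*(-2 + C) (X(C) = (-2 + C)*(2*C) = 2*C*(-2 + C))
t(D, w) = (-2 + D)*(3 + w)
(3*(t(X(1), 1/(-4)) + 4))*sqrt(-63 - 100) = (3*((-6 - 2/(-4) + 3*(2*1*(-2 + 1)) + (2*1*(-2 + 1))/(-4)) + 4))*sqrt(-63 - 100) = (3*((-6 - 2*(-1/4) + 3*(2*1*(-1)) + (2*1*(-1))*(-1/4)) + 4))*sqrt(-163) = (3*((-6 + 1/2 + 3*(-2) - 2*(-1/4)) + 4))*(I*sqrt(163)) = (3*((-6 + 1/2 - 6 + 1/2) + 4))*(I*sqrt(163)) = (3*(-11 + 4))*(I*sqrt(163)) = (3*(-7))*(I*sqrt(163)) = -21*I*sqrt(163)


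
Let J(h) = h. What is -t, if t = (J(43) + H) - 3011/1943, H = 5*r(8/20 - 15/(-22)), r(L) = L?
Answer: -2003053/42746 ≈ -46.859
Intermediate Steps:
H = 119/22 (H = 5*(8/20 - 15/(-22)) = 5*(8*(1/20) - 15*(-1/22)) = 5*(⅖ + 15/22) = 5*(119/110) = 119/22 ≈ 5.4091)
t = 2003053/42746 (t = (43 + 119/22) - 3011/1943 = 1065/22 - 3011*1/1943 = 1065/22 - 3011/1943 = 2003053/42746 ≈ 46.859)
-t = -1*2003053/42746 = -2003053/42746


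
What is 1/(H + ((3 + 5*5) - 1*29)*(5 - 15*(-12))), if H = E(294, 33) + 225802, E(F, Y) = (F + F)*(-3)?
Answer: 1/223853 ≈ 4.4672e-6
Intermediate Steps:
E(F, Y) = -6*F (E(F, Y) = (2*F)*(-3) = -6*F)
H = 224038 (H = -6*294 + 225802 = -1764 + 225802 = 224038)
1/(H + ((3 + 5*5) - 1*29)*(5 - 15*(-12))) = 1/(224038 + ((3 + 5*5) - 1*29)*(5 - 15*(-12))) = 1/(224038 + ((3 + 25) - 29)*(5 + 180)) = 1/(224038 + (28 - 29)*185) = 1/(224038 - 1*185) = 1/(224038 - 185) = 1/223853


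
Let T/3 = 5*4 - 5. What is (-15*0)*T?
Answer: 0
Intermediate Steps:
T = 45 (T = 3*(5*4 - 5) = 3*(20 - 5) = 3*15 = 45)
(-15*0)*T = -15*0*45 = 0*45 = 0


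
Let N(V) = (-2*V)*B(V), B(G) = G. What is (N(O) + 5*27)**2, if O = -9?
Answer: 729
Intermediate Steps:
N(V) = -2*V**2 (N(V) = (-2*V)*V = -2*V**2)
(N(O) + 5*27)**2 = (-2*(-9)**2 + 5*27)**2 = (-2*81 + 135)**2 = (-162 + 135)**2 = (-27)**2 = 729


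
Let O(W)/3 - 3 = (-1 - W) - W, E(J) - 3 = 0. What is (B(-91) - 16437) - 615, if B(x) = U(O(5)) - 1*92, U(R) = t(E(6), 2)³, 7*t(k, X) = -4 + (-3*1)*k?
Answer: -5882589/343 ≈ -17150.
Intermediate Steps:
E(J) = 3 (E(J) = 3 + 0 = 3)
O(W) = 6 - 6*W (O(W) = 9 + 3*((-1 - W) - W) = 9 + 3*(-1 - 2*W) = 9 + (-3 - 6*W) = 6 - 6*W)
t(k, X) = -4/7 - 3*k/7 (t(k, X) = (-4 + (-3*1)*k)/7 = (-4 - 3*k)/7 = -4/7 - 3*k/7)
U(R) = -2197/343 (U(R) = (-4/7 - 3/7*3)³ = (-4/7 - 9/7)³ = (-13/7)³ = -2197/343)
B(x) = -33753/343 (B(x) = -2197/343 - 1*92 = -2197/343 - 92 = -33753/343)
(B(-91) - 16437) - 615 = (-33753/343 - 16437) - 615 = -5671644/343 - 615 = -5882589/343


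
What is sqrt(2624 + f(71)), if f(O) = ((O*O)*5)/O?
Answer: 3*sqrt(331) ≈ 54.580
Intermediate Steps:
f(O) = 5*O (f(O) = (O**2*5)/O = (5*O**2)/O = 5*O)
sqrt(2624 + f(71)) = sqrt(2624 + 5*71) = sqrt(2624 + 355) = sqrt(2979) = 3*sqrt(331)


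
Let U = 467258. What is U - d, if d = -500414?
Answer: 967672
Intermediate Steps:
U - d = 467258 - 1*(-500414) = 467258 + 500414 = 967672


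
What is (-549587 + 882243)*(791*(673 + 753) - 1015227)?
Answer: 37503304784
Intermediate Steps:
(-549587 + 882243)*(791*(673 + 753) - 1015227) = 332656*(791*1426 - 1015227) = 332656*(1127966 - 1015227) = 332656*112739 = 37503304784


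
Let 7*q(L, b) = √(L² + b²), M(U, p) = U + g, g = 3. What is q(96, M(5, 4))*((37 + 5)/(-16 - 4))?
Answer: -12*√145/5 ≈ -28.900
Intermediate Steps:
M(U, p) = 3 + U (M(U, p) = U + 3 = 3 + U)
q(L, b) = √(L² + b²)/7
q(96, M(5, 4))*((37 + 5)/(-16 - 4)) = (√(96² + (3 + 5)²)/7)*((37 + 5)/(-16 - 4)) = (√(9216 + 8²)/7)*(42/(-20)) = (√(9216 + 64)/7)*(42*(-1/20)) = (√9280/7)*(-21/10) = ((8*√145)/7)*(-21/10) = (8*√145/7)*(-21/10) = -12*√145/5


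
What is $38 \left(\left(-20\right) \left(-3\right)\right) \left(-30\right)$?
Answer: $-68400$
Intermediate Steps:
$38 \left(\left(-20\right) \left(-3\right)\right) \left(-30\right) = 38 \cdot 60 \left(-30\right) = 2280 \left(-30\right) = -68400$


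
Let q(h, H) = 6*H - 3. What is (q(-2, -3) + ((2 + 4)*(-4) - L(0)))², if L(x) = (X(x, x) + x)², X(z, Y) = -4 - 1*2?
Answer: 6561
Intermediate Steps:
X(z, Y) = -6 (X(z, Y) = -4 - 2 = -6)
q(h, H) = -3 + 6*H
L(x) = (-6 + x)²
(q(-2, -3) + ((2 + 4)*(-4) - L(0)))² = ((-3 + 6*(-3)) + ((2 + 4)*(-4) - (-6 + 0)²))² = ((-3 - 18) + (6*(-4) - 1*(-6)²))² = (-21 + (-24 - 1*36))² = (-21 + (-24 - 36))² = (-21 - 60)² = (-81)² = 6561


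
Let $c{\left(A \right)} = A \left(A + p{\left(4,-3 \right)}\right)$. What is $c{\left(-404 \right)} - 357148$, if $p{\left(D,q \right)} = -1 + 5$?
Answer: $-195548$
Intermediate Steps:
$p{\left(D,q \right)} = 4$
$c{\left(A \right)} = A \left(4 + A\right)$ ($c{\left(A \right)} = A \left(A + 4\right) = A \left(4 + A\right)$)
$c{\left(-404 \right)} - 357148 = - 404 \left(4 - 404\right) - 357148 = \left(-404\right) \left(-400\right) - 357148 = 161600 - 357148 = -195548$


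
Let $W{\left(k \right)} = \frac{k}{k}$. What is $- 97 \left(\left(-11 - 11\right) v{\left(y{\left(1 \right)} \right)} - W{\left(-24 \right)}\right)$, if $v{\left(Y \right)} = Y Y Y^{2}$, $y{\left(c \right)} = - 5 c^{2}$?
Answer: $1333847$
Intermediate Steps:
$v{\left(Y \right)} = Y^{4}$ ($v{\left(Y \right)} = Y^{2} Y^{2} = Y^{4}$)
$W{\left(k \right)} = 1$
$- 97 \left(\left(-11 - 11\right) v{\left(y{\left(1 \right)} \right)} - W{\left(-24 \right)}\right) = - 97 \left(\left(-11 - 11\right) \left(- 5 \cdot 1^{2}\right)^{4} - 1\right) = - 97 \left(- 22 \left(\left(-5\right) 1\right)^{4} - 1\right) = - 97 \left(- 22 \left(-5\right)^{4} - 1\right) = - 97 \left(\left(-22\right) 625 - 1\right) = - 97 \left(-13750 - 1\right) = \left(-97\right) \left(-13751\right) = 1333847$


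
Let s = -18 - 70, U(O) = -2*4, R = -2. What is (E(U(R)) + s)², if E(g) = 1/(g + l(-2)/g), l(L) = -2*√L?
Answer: 8*(31020*√2 + 496057*I)/(32*√2 + 511*I) ≈ 7766.0 + 0.97175*I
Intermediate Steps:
U(O) = -8
s = -88
E(g) = 1/(g - 2*I*√2/g) (E(g) = 1/(g + (-2*I*√2)/g) = 1/(g - 2*I*√2/g))
(E(U(R)) + s)² = (-8/((-8)² - 2*I*√2) - 88)² = (-8/(64 - 2*I*√2) - 88)² = (-88 - 8/(64 - 2*I*√2))²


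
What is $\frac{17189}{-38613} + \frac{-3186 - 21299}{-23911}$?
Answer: $\frac{534433126}{923275443} \approx 0.57885$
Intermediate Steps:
$\frac{17189}{-38613} + \frac{-3186 - 21299}{-23911} = 17189 \left(- \frac{1}{38613}\right) - - \frac{24485}{23911} = - \frac{17189}{38613} + \frac{24485}{23911} = \frac{534433126}{923275443}$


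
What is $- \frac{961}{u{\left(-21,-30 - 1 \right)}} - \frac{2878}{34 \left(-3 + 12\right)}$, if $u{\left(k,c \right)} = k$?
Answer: $\frac{38938}{1071} \approx 36.357$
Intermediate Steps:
$- \frac{961}{u{\left(-21,-30 - 1 \right)}} - \frac{2878}{34 \left(-3 + 12\right)} = - \frac{961}{-21} - \frac{2878}{34 \left(-3 + 12\right)} = \left(-961\right) \left(- \frac{1}{21}\right) - \frac{2878}{34 \cdot 9} = \frac{961}{21} - \frac{2878}{306} = \frac{961}{21} - \frac{1439}{153} = \frac{38938}{1071}$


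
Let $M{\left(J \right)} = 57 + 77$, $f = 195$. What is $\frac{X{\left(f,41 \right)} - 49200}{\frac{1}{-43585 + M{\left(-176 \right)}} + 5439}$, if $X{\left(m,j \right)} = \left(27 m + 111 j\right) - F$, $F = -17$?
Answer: $- \frac{1710535517}{236329988} \approx -7.2379$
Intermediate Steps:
$M{\left(J \right)} = 134$
$X{\left(m,j \right)} = 17 + 27 m + 111 j$ ($X{\left(m,j \right)} = \left(27 m + 111 j\right) - -17 = \left(27 m + 111 j\right) + 17 = 17 + 27 m + 111 j$)
$\frac{X{\left(f,41 \right)} - 49200}{\frac{1}{-43585 + M{\left(-176 \right)}} + 5439} = \frac{\left(17 + 27 \cdot 195 + 111 \cdot 41\right) - 49200}{\frac{1}{-43585 + 134} + 5439} = \frac{\left(17 + 5265 + 4551\right) - 49200}{\frac{1}{-43451} + 5439} = \frac{9833 - 49200}{- \frac{1}{43451} + 5439} = - \frac{39367}{\frac{236329988}{43451}} = \left(-39367\right) \frac{43451}{236329988} = - \frac{1710535517}{236329988}$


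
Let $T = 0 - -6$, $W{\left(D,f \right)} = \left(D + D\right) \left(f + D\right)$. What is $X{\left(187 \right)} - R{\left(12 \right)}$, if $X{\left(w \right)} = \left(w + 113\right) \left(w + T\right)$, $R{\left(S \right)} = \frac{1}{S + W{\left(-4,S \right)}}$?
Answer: $\frac{3010801}{52} \approx 57900.0$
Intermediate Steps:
$W{\left(D,f \right)} = 2 D \left(D + f\right)$
$T = 6$ ($T = 0 + 6 = 6$)
$R{\left(S \right)} = \frac{1}{32 - 7 S}$ ($R{\left(S \right)} = \frac{1}{S + 2 \left(-4\right) \left(-4 + S\right)} = \frac{1}{S - \left(-32 + 8 S\right)} = \frac{1}{32 - 7 S}$)
$X{\left(w \right)} = \left(6 + w\right) \left(113 + w\right)$ ($X{\left(w \right)} = \left(w + 113\right) \left(w + 6\right) = \left(113 + w\right) \left(6 + w\right) = \left(6 + w\right) \left(113 + w\right)$)
$X{\left(187 \right)} - R{\left(12 \right)} = \left(678 + 187^{2} + 119 \cdot 187\right) - \frac{1}{32 - 84} = \left(678 + 34969 + 22253\right) - \frac{1}{32 - 84} = 57900 - \frac{1}{-52} = 57900 - - \frac{1}{52} = 57900 + \frac{1}{52} = \frac{3010801}{52}$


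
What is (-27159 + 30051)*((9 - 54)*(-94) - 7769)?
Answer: -10234788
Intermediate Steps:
(-27159 + 30051)*((9 - 54)*(-94) - 7769) = 2892*(-45*(-94) - 7769) = 2892*(4230 - 7769) = 2892*(-3539) = -10234788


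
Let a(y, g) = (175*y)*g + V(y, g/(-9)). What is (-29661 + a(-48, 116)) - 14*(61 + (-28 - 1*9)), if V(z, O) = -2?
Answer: -1004399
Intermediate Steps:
a(y, g) = -2 + 175*g*y (a(y, g) = (175*y)*g - 2 = 175*g*y - 2 = -2 + 175*g*y)
(-29661 + a(-48, 116)) - 14*(61 + (-28 - 1*9)) = (-29661 + (-2 + 175*116*(-48))) - 14*(61 + (-28 - 1*9)) = (-29661 + (-2 - 974400)) - 14*(61 + (-28 - 9)) = (-29661 - 974402) - 14*(61 - 37) = -1004063 - 14*24 = -1004063 - 336 = -1004399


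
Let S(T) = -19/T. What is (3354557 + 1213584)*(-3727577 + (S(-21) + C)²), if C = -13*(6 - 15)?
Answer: -7481385584462221/441 ≈ -1.6965e+13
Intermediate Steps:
C = 117 (C = -13*(-9) = 117)
(3354557 + 1213584)*(-3727577 + (S(-21) + C)²) = (3354557 + 1213584)*(-3727577 + (-19/(-21) + 117)²) = 4568141*(-3727577 + (-19*(-1/21) + 117)²) = 4568141*(-3727577 + (19/21 + 117)²) = 4568141*(-3727577 + (2476/21)²) = 4568141*(-3727577 + 6130576/441) = 4568141*(-1637730881/441) = -7481385584462221/441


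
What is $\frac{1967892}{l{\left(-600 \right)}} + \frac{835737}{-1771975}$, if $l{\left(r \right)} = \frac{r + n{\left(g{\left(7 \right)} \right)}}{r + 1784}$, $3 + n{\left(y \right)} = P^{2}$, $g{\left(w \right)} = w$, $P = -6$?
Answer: $- \frac{1376224699691893}{334903275} \approx -4.1093 \cdot 10^{6}$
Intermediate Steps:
$n{\left(y \right)} = 33$ ($n{\left(y \right)} = -3 + \left(-6\right)^{2} = -3 + 36 = 33$)
$l{\left(r \right)} = \frac{33 + r}{1784 + r}$ ($l{\left(r \right)} = \frac{r + 33}{r + 1784} = \frac{33 + r}{1784 + r}$)
$\frac{1967892}{l{\left(-600 \right)}} + \frac{835737}{-1771975} = \frac{1967892}{\frac{1}{1784 - 600} \left(33 - 600\right)} + \frac{835737}{-1771975} = \frac{1967892}{\frac{1}{1184} \left(-567\right)} + 835737 \left(- \frac{1}{1771975}\right) = \frac{1967892}{\frac{1}{1184} \left(-567\right)} - \frac{835737}{1771975} = \frac{1967892}{- \frac{567}{1184}} - \frac{835737}{1771975} = 1967892 \left(- \frac{1184}{567}\right) - \frac{835737}{1771975} = - \frac{776661376}{189} - \frac{835737}{1771975} = - \frac{1376224699691893}{334903275}$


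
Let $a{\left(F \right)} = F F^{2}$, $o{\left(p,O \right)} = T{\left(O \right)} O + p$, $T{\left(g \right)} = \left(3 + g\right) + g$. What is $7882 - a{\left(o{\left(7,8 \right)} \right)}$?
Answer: $-4011797$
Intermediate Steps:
$T{\left(g \right)} = 3 + 2 g$
$o{\left(p,O \right)} = p + O \left(3 + 2 O\right)$ ($o{\left(p,O \right)} = \left(3 + 2 O\right) O + p = O \left(3 + 2 O\right) + p = p + O \left(3 + 2 O\right)$)
$a{\left(F \right)} = F^{3}$
$7882 - a{\left(o{\left(7,8 \right)} \right)} = 7882 - \left(7 + 8 \left(3 + 2 \cdot 8\right)\right)^{3} = 7882 - \left(7 + 8 \left(3 + 16\right)\right)^{3} = 7882 - \left(7 + 8 \cdot 19\right)^{3} = 7882 - \left(7 + 152\right)^{3} = 7882 - 159^{3} = 7882 - 4019679 = -4011797$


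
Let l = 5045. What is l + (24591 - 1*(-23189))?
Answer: 52825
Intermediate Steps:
l + (24591 - 1*(-23189)) = 5045 + (24591 - 1*(-23189)) = 5045 + (24591 + 23189) = 5045 + 47780 = 52825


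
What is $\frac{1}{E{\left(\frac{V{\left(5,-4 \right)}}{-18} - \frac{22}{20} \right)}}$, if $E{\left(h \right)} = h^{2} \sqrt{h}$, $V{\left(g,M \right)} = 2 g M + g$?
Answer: $\frac{6075 \sqrt{190}}{54872} \approx 1.5261$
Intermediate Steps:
$V{\left(g,M \right)} = g + 2 M g$ ($V{\left(g,M \right)} = 2 M g + g = g + 2 M g$)
$E{\left(h \right)} = h^{\frac{5}{2}}$
$\frac{1}{E{\left(\frac{V{\left(5,-4 \right)}}{-18} - \frac{22}{20} \right)}} = \frac{1}{\left(\frac{5 \left(1 + 2 \left(-4\right)\right)}{-18} - \frac{22}{20}\right)^{\frac{5}{2}}} = \frac{1}{\left(5 \left(1 - 8\right) \left(- \frac{1}{18}\right) - \frac{11}{10}\right)^{\frac{5}{2}}} = \frac{1}{\left(5 \left(-7\right) \left(- \frac{1}{18}\right) - \frac{11}{10}\right)^{\frac{5}{2}}} = \frac{1}{\left(\left(-35\right) \left(- \frac{1}{18}\right) - \frac{11}{10}\right)^{\frac{5}{2}}} = \frac{1}{\left(\frac{35}{18} - \frac{11}{10}\right)^{\frac{5}{2}}} = \frac{1}{\left(\frac{38}{45}\right)^{\frac{5}{2}}} = \frac{1}{\frac{1444}{30375} \sqrt{190}} = \frac{6075 \sqrt{190}}{54872}$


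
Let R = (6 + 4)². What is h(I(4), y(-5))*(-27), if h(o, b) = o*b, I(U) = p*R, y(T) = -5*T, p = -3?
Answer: 202500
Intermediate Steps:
R = 100 (R = 10² = 100)
I(U) = -300 (I(U) = -3*100 = -300)
h(o, b) = b*o
h(I(4), y(-5))*(-27) = (-5*(-5)*(-300))*(-27) = (25*(-300))*(-27) = -7500*(-27) = 202500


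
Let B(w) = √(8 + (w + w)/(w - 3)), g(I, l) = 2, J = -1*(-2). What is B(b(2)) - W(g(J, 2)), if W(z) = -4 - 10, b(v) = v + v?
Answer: 18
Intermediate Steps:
b(v) = 2*v
J = 2
W(z) = -14
B(w) = √(8 + 2*w/(-3 + w)) (B(w) = √(8 + (2*w)/(-3 + w)) = √(8 + 2*w/(-3 + w)))
B(b(2)) - W(g(J, 2)) = √2*√((-12 + 5*(2*2))/(-3 + 2*2)) - 1*(-14) = √2*√((-12 + 5*4)/(-3 + 4)) + 14 = √2*√((-12 + 20)/1) + 14 = √2*√(1*8) + 14 = √2*√8 + 14 = √2*(2*√2) + 14 = 4 + 14 = 18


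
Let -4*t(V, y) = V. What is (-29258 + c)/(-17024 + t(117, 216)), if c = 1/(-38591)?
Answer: 4516381916/2632407883 ≈ 1.7157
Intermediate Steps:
t(V, y) = -V/4
c = -1/38591 ≈ -2.5913e-5
(-29258 + c)/(-17024 + t(117, 216)) = (-29258 - 1/38591)/(-17024 - ¼*117) = -1129095479/(38591*(-17024 - 117/4)) = -1129095479/(38591*(-68213/4)) = -1129095479/38591*(-4/68213) = 4516381916/2632407883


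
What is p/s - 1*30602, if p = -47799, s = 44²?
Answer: -59293271/1936 ≈ -30627.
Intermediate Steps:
s = 1936
p/s - 1*30602 = -47799/1936 - 1*30602 = -47799*1/1936 - 30602 = -47799/1936 - 30602 = -59293271/1936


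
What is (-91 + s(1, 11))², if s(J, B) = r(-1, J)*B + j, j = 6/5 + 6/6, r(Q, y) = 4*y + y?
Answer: 28561/25 ≈ 1142.4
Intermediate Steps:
r(Q, y) = 5*y
j = 11/5 (j = 6*(⅕) + 6*(⅙) = 6/5 + 1 = 11/5 ≈ 2.2000)
s(J, B) = 11/5 + 5*B*J (s(J, B) = (5*J)*B + 11/5 = 5*B*J + 11/5 = 11/5 + 5*B*J)
(-91 + s(1, 11))² = (-91 + (11/5 + 5*11*1))² = (-91 + (11/5 + 55))² = (-91 + 286/5)² = (-169/5)² = 28561/25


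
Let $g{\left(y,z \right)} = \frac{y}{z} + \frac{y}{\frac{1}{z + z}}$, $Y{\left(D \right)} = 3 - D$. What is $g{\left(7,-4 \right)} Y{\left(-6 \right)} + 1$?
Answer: $- \frac{2075}{4} \approx -518.75$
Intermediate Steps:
$g{\left(y,z \right)} = \frac{y}{z} + 2 y z$ ($g{\left(y,z \right)} = \frac{y}{z} + \frac{y}{\frac{1}{2 z}} = \frac{y}{z} + \frac{y}{\frac{1}{2} \frac{1}{z}} = \frac{y}{z} + y 2 z = \frac{y}{z} + 2 y z$)
$g{\left(7,-4 \right)} Y{\left(-6 \right)} + 1 = \left(\frac{7}{-4} + 2 \cdot 7 \left(-4\right)\right) \left(3 - -6\right) + 1 = \left(7 \left(- \frac{1}{4}\right) - 56\right) \left(3 + 6\right) + 1 = \left(- \frac{7}{4} - 56\right) 9 + 1 = \left(- \frac{231}{4}\right) 9 + 1 = - \frac{2079}{4} + 1 = - \frac{2075}{4}$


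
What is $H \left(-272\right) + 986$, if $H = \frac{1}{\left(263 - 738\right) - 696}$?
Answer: $\frac{1154878}{1171} \approx 986.23$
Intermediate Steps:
$H = - \frac{1}{1171}$ ($H = \frac{1}{-475 - 696} = \frac{1}{-1171} = - \frac{1}{1171} \approx -0.00085397$)
$H \left(-272\right) + 986 = \left(- \frac{1}{1171}\right) \left(-272\right) + 986 = \frac{272}{1171} + 986 = \frac{1154878}{1171}$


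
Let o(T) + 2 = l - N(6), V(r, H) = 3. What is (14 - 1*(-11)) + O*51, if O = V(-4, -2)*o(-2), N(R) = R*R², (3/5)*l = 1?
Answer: -33074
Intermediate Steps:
l = 5/3 (l = (5/3)*1 = 5/3 ≈ 1.6667)
N(R) = R³
o(T) = -649/3 (o(T) = -2 + (5/3 - 1*6³) = -2 + (5/3 - 1*216) = -2 + (5/3 - 216) = -2 - 643/3 = -649/3)
O = -649 (O = 3*(-649/3) = -649)
(14 - 1*(-11)) + O*51 = (14 - 1*(-11)) - 649*51 = (14 + 11) - 33099 = 25 - 33099 = -33074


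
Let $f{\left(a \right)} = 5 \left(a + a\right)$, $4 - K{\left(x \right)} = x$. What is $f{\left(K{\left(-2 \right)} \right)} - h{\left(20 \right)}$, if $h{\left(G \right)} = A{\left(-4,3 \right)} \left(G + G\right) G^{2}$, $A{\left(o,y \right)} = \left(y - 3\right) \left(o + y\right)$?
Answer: $60$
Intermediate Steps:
$K{\left(x \right)} = 4 - x$
$A{\left(o,y \right)} = \left(-3 + y\right) \left(o + y\right)$
$f{\left(a \right)} = 10 a$ ($f{\left(a \right)} = 5 \cdot 2 a = 10 a$)
$h{\left(G \right)} = 0$ ($h{\left(G \right)} = \left(3^{2} - -12 - 9 - 12\right) \left(G + G\right) G^{2} = \left(9 + 12 - 9 - 12\right) 2 G G^{2} = 0 \cdot 2 G G^{2} = 0 G^{2} = 0$)
$f{\left(K{\left(-2 \right)} \right)} - h{\left(20 \right)} = 10 \left(4 - -2\right) - 0 = 10 \left(4 + 2\right) + 0 = 10 \cdot 6 + 0 = 60 + 0 = 60$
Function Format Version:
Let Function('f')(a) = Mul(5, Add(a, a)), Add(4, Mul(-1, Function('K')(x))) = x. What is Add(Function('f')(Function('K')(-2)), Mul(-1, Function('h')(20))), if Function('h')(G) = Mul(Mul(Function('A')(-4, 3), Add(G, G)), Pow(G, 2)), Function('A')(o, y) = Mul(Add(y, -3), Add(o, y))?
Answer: 60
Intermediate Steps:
Function('K')(x) = Add(4, Mul(-1, x))
Function('A')(o, y) = Mul(Add(-3, y), Add(o, y))
Function('f')(a) = Mul(10, a) (Function('f')(a) = Mul(5, Mul(2, a)) = Mul(10, a))
Function('h')(G) = 0 (Function('h')(G) = Mul(Mul(Add(Pow(3, 2), Mul(-3, -4), Mul(-3, 3), Mul(-4, 3)), Add(G, G)), Pow(G, 2)) = Mul(Mul(Add(9, 12, -9, -12), Mul(2, G)), Pow(G, 2)) = Mul(Mul(0, Mul(2, G)), Pow(G, 2)) = Mul(0, Pow(G, 2)) = 0)
Add(Function('f')(Function('K')(-2)), Mul(-1, Function('h')(20))) = Add(Mul(10, Add(4, Mul(-1, -2))), Mul(-1, 0)) = Add(Mul(10, Add(4, 2)), 0) = Add(Mul(10, 6), 0) = Add(60, 0) = 60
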